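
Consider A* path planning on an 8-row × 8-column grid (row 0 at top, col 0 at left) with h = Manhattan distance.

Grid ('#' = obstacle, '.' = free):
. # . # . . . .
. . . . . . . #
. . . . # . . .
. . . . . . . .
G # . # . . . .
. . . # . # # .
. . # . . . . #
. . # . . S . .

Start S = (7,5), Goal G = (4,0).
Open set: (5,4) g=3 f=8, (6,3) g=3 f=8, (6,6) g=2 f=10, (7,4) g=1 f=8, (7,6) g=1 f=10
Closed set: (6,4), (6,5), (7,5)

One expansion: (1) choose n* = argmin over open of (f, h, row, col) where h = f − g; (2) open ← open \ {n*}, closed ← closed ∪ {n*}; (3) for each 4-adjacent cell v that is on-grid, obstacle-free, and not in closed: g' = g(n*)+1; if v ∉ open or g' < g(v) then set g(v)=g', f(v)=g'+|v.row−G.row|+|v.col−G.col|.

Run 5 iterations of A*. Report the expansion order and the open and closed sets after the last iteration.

order=[(5,4) → (4,4) → (6,3) → (7,4) → (7,3)]; open=[(3,4) g=5 f=10, (4,5) g=5 f=10, (6,6) g=2 f=10, (7,6) g=1 f=10]; closed=[(4,4), (5,4), (6,3), (6,4), (6,5), (7,3), (7,4), (7,5)]

step 1: expand (5,4) (f=8, h=5) → closed; open now [(4,4) g=4 f=8, (6,3) g=3 f=8, (6,6) g=2 f=10, (7,4) g=1 f=8, (7,6) g=1 f=10]
step 2: expand (4,4) (f=8, h=4) → closed; open now [(3,4) g=5 f=10, (4,5) g=5 f=10, (6,3) g=3 f=8, (6,6) g=2 f=10, (7,4) g=1 f=8, (7,6) g=1 f=10]
step 3: expand (6,3) (f=8, h=5) → closed; open now [(3,4) g=5 f=10, (4,5) g=5 f=10, (6,6) g=2 f=10, (7,3) g=4 f=10, (7,4) g=1 f=8, (7,6) g=1 f=10]
step 4: expand (7,4) (f=8, h=7) → closed; open now [(3,4) g=5 f=10, (4,5) g=5 f=10, (6,6) g=2 f=10, (7,3) g=2 f=8, (7,6) g=1 f=10]
step 5: expand (7,3) (f=8, h=6) → closed; open now [(3,4) g=5 f=10, (4,5) g=5 f=10, (6,6) g=2 f=10, (7,6) g=1 f=10]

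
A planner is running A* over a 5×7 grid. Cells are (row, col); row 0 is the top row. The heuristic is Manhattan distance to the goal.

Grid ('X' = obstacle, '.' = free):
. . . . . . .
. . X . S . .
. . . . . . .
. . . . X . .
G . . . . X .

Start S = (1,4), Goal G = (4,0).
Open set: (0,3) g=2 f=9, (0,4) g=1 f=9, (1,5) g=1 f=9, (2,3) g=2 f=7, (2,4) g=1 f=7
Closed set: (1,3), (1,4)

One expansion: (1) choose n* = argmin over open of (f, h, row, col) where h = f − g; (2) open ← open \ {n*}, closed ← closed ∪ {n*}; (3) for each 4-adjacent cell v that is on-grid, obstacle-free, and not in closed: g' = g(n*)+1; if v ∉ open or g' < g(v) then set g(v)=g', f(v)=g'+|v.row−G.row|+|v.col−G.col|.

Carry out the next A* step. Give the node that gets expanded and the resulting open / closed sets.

expanded=(2,3); open=[(0,3) g=2 f=9, (0,4) g=1 f=9, (1,5) g=1 f=9, (2,2) g=3 f=7, (2,4) g=1 f=7, (3,3) g=3 f=7]; closed=[(1,3), (1,4), (2,3)]

step 1: expand (2,3) (f=7, h=5) → closed; open now [(0,3) g=2 f=9, (0,4) g=1 f=9, (1,5) g=1 f=9, (2,2) g=3 f=7, (2,4) g=1 f=7, (3,3) g=3 f=7]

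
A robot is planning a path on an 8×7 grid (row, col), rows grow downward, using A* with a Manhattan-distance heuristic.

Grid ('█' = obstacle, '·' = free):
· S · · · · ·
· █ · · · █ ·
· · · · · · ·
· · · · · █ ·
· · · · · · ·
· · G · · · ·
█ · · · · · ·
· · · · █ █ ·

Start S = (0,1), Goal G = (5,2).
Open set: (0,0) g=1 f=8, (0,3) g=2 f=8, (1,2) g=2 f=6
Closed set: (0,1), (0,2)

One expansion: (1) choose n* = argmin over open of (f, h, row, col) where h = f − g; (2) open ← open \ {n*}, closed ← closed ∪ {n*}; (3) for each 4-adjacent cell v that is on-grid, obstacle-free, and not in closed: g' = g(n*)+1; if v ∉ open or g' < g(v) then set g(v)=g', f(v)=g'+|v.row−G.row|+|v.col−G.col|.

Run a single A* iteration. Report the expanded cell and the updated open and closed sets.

expanded=(1,2); open=[(0,0) g=1 f=8, (0,3) g=2 f=8, (1,3) g=3 f=8, (2,2) g=3 f=6]; closed=[(0,1), (0,2), (1,2)]

step 1: expand (1,2) (f=6, h=4) → closed; open now [(0,0) g=1 f=8, (0,3) g=2 f=8, (1,3) g=3 f=8, (2,2) g=3 f=6]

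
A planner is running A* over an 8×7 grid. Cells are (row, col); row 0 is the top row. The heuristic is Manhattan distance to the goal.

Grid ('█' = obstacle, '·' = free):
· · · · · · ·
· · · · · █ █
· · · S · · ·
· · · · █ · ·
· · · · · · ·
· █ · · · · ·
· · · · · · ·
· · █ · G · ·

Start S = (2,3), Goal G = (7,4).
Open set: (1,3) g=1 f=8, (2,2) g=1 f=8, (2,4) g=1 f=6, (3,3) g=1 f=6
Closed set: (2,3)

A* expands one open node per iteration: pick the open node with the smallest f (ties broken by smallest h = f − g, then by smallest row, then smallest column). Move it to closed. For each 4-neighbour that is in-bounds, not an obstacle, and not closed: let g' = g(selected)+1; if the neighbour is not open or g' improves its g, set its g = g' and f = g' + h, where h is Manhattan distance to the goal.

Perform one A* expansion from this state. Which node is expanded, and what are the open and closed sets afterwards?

expanded=(2,4); open=[(1,3) g=1 f=8, (1,4) g=2 f=8, (2,2) g=1 f=8, (2,5) g=2 f=8, (3,3) g=1 f=6]; closed=[(2,3), (2,4)]

step 1: expand (2,4) (f=6, h=5) → closed; open now [(1,3) g=1 f=8, (1,4) g=2 f=8, (2,2) g=1 f=8, (2,5) g=2 f=8, (3,3) g=1 f=6]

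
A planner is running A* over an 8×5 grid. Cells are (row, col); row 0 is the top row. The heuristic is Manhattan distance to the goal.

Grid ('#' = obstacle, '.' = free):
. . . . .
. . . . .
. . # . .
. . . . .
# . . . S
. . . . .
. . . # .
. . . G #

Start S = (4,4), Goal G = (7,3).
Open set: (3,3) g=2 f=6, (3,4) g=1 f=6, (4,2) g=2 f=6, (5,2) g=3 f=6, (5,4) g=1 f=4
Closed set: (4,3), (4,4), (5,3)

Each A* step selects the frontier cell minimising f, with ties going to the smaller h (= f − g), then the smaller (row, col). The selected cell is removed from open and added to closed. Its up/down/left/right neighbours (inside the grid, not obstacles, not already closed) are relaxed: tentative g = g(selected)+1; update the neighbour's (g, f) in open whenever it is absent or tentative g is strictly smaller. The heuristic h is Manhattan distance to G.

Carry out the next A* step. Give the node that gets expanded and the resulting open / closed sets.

expanded=(5,4); open=[(3,3) g=2 f=6, (3,4) g=1 f=6, (4,2) g=2 f=6, (5,2) g=3 f=6, (6,4) g=2 f=4]; closed=[(4,3), (4,4), (5,3), (5,4)]

step 1: expand (5,4) (f=4, h=3) → closed; open now [(3,3) g=2 f=6, (3,4) g=1 f=6, (4,2) g=2 f=6, (5,2) g=3 f=6, (6,4) g=2 f=4]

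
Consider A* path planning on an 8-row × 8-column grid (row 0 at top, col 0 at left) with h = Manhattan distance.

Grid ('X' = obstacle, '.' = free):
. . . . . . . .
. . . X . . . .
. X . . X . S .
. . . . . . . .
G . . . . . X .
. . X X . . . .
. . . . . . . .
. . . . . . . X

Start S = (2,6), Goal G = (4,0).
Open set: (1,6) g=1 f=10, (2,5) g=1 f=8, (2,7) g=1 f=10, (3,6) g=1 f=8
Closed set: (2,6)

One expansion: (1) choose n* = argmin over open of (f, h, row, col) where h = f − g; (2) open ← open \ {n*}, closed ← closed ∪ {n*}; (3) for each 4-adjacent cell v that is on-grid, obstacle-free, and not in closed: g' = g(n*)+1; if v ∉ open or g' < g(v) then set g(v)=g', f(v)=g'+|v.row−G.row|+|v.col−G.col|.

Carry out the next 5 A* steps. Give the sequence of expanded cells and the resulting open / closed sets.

step 1: expand (2,5) (f=8, h=7) → closed; open now [(1,5) g=2 f=10, (1,6) g=1 f=10, (2,7) g=1 f=10, (3,5) g=2 f=8, (3,6) g=1 f=8]
step 2: expand (3,5) (f=8, h=6) → closed; open now [(1,5) g=2 f=10, (1,6) g=1 f=10, (2,7) g=1 f=10, (3,4) g=3 f=8, (3,6) g=1 f=8, (4,5) g=3 f=8]
step 3: expand (3,4) (f=8, h=5) → closed; open now [(1,5) g=2 f=10, (1,6) g=1 f=10, (2,7) g=1 f=10, (3,3) g=4 f=8, (3,6) g=1 f=8, (4,4) g=4 f=8, (4,5) g=3 f=8]
step 4: expand (3,3) (f=8, h=4) → closed; open now [(1,5) g=2 f=10, (1,6) g=1 f=10, (2,3) g=5 f=10, (2,7) g=1 f=10, (3,2) g=5 f=8, (3,6) g=1 f=8, (4,3) g=5 f=8, (4,4) g=4 f=8, (4,5) g=3 f=8]
step 5: expand (3,2) (f=8, h=3) → closed; open now [(1,5) g=2 f=10, (1,6) g=1 f=10, (2,2) g=6 f=10, (2,3) g=5 f=10, (2,7) g=1 f=10, (3,1) g=6 f=8, (3,6) g=1 f=8, (4,2) g=6 f=8, (4,3) g=5 f=8, (4,4) g=4 f=8, (4,5) g=3 f=8]

order=[(2,5) → (3,5) → (3,4) → (3,3) → (3,2)]; open=[(1,5) g=2 f=10, (1,6) g=1 f=10, (2,2) g=6 f=10, (2,3) g=5 f=10, (2,7) g=1 f=10, (3,1) g=6 f=8, (3,6) g=1 f=8, (4,2) g=6 f=8, (4,3) g=5 f=8, (4,4) g=4 f=8, (4,5) g=3 f=8]; closed=[(2,5), (2,6), (3,2), (3,3), (3,4), (3,5)]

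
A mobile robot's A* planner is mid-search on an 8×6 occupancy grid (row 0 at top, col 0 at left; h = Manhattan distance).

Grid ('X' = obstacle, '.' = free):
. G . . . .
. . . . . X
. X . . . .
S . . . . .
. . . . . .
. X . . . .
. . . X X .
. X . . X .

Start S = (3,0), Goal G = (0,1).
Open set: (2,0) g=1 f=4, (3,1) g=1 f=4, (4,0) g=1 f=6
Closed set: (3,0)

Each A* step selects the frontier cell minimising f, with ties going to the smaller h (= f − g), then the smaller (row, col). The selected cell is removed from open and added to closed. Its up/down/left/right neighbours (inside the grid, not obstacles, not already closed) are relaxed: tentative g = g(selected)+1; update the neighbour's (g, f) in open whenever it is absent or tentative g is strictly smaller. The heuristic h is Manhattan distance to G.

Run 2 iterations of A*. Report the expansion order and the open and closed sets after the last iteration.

order=[(2,0) → (1,0)]; open=[(0,0) g=3 f=4, (1,1) g=3 f=4, (3,1) g=1 f=4, (4,0) g=1 f=6]; closed=[(1,0), (2,0), (3,0)]

step 1: expand (2,0) (f=4, h=3) → closed; open now [(1,0) g=2 f=4, (3,1) g=1 f=4, (4,0) g=1 f=6]
step 2: expand (1,0) (f=4, h=2) → closed; open now [(0,0) g=3 f=4, (1,1) g=3 f=4, (3,1) g=1 f=4, (4,0) g=1 f=6]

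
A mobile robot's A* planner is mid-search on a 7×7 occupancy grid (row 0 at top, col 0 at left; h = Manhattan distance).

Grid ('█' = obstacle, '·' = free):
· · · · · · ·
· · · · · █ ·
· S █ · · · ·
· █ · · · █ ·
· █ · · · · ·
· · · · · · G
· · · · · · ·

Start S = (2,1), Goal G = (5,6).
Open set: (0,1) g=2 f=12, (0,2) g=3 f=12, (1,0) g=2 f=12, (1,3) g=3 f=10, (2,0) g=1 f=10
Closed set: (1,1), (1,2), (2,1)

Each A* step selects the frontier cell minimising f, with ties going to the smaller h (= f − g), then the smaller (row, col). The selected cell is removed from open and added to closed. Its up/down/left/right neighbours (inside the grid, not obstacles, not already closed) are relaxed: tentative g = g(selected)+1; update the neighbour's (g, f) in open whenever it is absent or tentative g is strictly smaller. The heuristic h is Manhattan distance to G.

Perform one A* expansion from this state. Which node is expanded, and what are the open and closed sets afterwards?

step 1: expand (1,3) (f=10, h=7) → closed; open now [(0,1) g=2 f=12, (0,2) g=3 f=12, (0,3) g=4 f=12, (1,0) g=2 f=12, (1,4) g=4 f=10, (2,0) g=1 f=10, (2,3) g=4 f=10]

expanded=(1,3); open=[(0,1) g=2 f=12, (0,2) g=3 f=12, (0,3) g=4 f=12, (1,0) g=2 f=12, (1,4) g=4 f=10, (2,0) g=1 f=10, (2,3) g=4 f=10]; closed=[(1,1), (1,2), (1,3), (2,1)]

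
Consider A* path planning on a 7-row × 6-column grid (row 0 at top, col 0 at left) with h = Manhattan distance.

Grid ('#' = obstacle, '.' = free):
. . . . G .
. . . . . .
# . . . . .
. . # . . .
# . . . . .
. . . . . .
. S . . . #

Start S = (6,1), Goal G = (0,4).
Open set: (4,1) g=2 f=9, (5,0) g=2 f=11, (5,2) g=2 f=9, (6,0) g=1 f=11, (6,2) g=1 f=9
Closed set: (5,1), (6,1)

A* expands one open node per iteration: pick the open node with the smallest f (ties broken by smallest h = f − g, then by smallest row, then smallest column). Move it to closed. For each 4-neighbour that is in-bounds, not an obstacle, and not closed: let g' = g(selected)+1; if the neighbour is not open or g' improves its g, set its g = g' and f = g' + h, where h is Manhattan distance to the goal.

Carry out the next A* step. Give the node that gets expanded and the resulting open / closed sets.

step 1: expand (4,1) (f=9, h=7) → closed; open now [(3,1) g=3 f=9, (4,2) g=3 f=9, (5,0) g=2 f=11, (5,2) g=2 f=9, (6,0) g=1 f=11, (6,2) g=1 f=9]

expanded=(4,1); open=[(3,1) g=3 f=9, (4,2) g=3 f=9, (5,0) g=2 f=11, (5,2) g=2 f=9, (6,0) g=1 f=11, (6,2) g=1 f=9]; closed=[(4,1), (5,1), (6,1)]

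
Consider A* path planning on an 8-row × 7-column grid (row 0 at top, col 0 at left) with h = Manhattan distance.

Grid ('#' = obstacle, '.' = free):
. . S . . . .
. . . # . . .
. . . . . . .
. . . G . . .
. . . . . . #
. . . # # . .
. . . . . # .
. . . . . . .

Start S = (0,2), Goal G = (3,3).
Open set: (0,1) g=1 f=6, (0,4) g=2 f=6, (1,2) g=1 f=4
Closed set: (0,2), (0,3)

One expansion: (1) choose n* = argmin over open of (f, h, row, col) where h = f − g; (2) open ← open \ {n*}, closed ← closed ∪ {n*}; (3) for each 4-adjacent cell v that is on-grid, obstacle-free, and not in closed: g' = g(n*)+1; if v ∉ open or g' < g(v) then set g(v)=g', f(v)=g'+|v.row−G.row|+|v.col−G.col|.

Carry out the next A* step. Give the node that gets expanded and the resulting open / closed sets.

step 1: expand (1,2) (f=4, h=3) → closed; open now [(0,1) g=1 f=6, (0,4) g=2 f=6, (1,1) g=2 f=6, (2,2) g=2 f=4]

expanded=(1,2); open=[(0,1) g=1 f=6, (0,4) g=2 f=6, (1,1) g=2 f=6, (2,2) g=2 f=4]; closed=[(0,2), (0,3), (1,2)]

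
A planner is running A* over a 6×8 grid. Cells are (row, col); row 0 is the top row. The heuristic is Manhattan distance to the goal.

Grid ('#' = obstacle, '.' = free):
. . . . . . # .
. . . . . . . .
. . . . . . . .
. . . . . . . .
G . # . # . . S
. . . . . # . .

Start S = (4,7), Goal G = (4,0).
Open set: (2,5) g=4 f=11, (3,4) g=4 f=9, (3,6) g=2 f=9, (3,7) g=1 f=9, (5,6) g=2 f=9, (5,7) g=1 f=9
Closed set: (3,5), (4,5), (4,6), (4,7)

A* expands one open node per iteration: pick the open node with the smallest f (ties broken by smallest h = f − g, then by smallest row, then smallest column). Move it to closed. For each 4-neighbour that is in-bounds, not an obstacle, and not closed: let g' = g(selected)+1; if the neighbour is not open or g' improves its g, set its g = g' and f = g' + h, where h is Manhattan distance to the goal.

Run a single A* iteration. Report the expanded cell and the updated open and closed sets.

expanded=(3,4); open=[(2,4) g=5 f=11, (2,5) g=4 f=11, (3,3) g=5 f=9, (3,6) g=2 f=9, (3,7) g=1 f=9, (5,6) g=2 f=9, (5,7) g=1 f=9]; closed=[(3,4), (3,5), (4,5), (4,6), (4,7)]

step 1: expand (3,4) (f=9, h=5) → closed; open now [(2,4) g=5 f=11, (2,5) g=4 f=11, (3,3) g=5 f=9, (3,6) g=2 f=9, (3,7) g=1 f=9, (5,6) g=2 f=9, (5,7) g=1 f=9]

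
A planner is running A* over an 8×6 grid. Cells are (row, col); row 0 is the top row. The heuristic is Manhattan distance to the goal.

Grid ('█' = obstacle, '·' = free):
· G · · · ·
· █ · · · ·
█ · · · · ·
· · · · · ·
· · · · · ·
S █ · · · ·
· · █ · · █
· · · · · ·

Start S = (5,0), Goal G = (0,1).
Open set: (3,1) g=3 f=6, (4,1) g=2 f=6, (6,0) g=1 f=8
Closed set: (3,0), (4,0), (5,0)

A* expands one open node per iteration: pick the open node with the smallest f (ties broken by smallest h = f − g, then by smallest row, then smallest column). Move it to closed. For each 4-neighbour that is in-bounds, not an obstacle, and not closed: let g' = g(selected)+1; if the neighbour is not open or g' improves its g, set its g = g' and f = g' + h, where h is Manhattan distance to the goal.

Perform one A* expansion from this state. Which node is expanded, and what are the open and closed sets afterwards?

expanded=(3,1); open=[(2,1) g=4 f=6, (3,2) g=4 f=8, (4,1) g=2 f=6, (6,0) g=1 f=8]; closed=[(3,0), (3,1), (4,0), (5,0)]

step 1: expand (3,1) (f=6, h=3) → closed; open now [(2,1) g=4 f=6, (3,2) g=4 f=8, (4,1) g=2 f=6, (6,0) g=1 f=8]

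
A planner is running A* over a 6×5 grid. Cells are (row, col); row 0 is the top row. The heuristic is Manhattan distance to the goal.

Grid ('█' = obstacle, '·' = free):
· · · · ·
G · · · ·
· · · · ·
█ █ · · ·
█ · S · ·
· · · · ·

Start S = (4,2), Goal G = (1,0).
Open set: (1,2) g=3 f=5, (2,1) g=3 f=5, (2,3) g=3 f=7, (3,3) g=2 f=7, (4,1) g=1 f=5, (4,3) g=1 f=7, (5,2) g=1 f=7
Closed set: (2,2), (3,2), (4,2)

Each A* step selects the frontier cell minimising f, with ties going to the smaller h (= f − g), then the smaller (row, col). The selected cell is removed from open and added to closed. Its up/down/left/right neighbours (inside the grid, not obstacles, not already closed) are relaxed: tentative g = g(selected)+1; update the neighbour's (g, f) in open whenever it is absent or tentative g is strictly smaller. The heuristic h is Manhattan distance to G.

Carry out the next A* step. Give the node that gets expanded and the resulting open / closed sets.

step 1: expand (1,2) (f=5, h=2) → closed; open now [(0,2) g=4 f=7, (1,1) g=4 f=5, (1,3) g=4 f=7, (2,1) g=3 f=5, (2,3) g=3 f=7, (3,3) g=2 f=7, (4,1) g=1 f=5, (4,3) g=1 f=7, (5,2) g=1 f=7]

expanded=(1,2); open=[(0,2) g=4 f=7, (1,1) g=4 f=5, (1,3) g=4 f=7, (2,1) g=3 f=5, (2,3) g=3 f=7, (3,3) g=2 f=7, (4,1) g=1 f=5, (4,3) g=1 f=7, (5,2) g=1 f=7]; closed=[(1,2), (2,2), (3,2), (4,2)]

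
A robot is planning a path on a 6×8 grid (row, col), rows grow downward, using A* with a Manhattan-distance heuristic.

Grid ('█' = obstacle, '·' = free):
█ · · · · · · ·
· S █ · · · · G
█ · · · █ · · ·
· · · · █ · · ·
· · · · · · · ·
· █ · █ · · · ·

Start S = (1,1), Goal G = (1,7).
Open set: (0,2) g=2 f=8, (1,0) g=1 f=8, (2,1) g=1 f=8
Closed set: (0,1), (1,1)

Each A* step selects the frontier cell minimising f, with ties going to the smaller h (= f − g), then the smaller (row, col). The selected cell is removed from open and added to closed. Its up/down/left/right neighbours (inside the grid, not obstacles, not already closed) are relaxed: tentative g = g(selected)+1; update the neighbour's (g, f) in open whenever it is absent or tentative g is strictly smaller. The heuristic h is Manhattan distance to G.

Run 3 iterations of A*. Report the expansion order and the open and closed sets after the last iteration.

order=[(0,2) → (0,3) → (0,4)]; open=[(0,5) g=5 f=8, (1,0) g=1 f=8, (1,3) g=4 f=8, (1,4) g=5 f=8, (2,1) g=1 f=8]; closed=[(0,1), (0,2), (0,3), (0,4), (1,1)]

step 1: expand (0,2) (f=8, h=6) → closed; open now [(0,3) g=3 f=8, (1,0) g=1 f=8, (2,1) g=1 f=8]
step 2: expand (0,3) (f=8, h=5) → closed; open now [(0,4) g=4 f=8, (1,0) g=1 f=8, (1,3) g=4 f=8, (2,1) g=1 f=8]
step 3: expand (0,4) (f=8, h=4) → closed; open now [(0,5) g=5 f=8, (1,0) g=1 f=8, (1,3) g=4 f=8, (1,4) g=5 f=8, (2,1) g=1 f=8]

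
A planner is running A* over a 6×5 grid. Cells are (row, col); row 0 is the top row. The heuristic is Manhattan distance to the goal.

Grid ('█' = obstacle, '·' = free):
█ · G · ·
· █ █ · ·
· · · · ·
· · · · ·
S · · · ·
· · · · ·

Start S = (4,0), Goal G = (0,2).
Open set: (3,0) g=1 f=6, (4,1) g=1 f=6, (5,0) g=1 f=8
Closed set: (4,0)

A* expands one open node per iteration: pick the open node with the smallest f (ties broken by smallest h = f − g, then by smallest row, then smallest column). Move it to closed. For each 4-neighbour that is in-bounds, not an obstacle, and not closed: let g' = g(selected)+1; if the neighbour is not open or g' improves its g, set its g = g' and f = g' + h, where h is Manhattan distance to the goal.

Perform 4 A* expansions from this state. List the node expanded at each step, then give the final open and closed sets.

order=[(3,0) → (2,0) → (1,0) → (2,1)]; open=[(2,2) g=4 f=6, (3,1) g=2 f=6, (4,1) g=1 f=6, (5,0) g=1 f=8]; closed=[(1,0), (2,0), (2,1), (3,0), (4,0)]

step 1: expand (3,0) (f=6, h=5) → closed; open now [(2,0) g=2 f=6, (3,1) g=2 f=6, (4,1) g=1 f=6, (5,0) g=1 f=8]
step 2: expand (2,0) (f=6, h=4) → closed; open now [(1,0) g=3 f=6, (2,1) g=3 f=6, (3,1) g=2 f=6, (4,1) g=1 f=6, (5,0) g=1 f=8]
step 3: expand (1,0) (f=6, h=3) → closed; open now [(2,1) g=3 f=6, (3,1) g=2 f=6, (4,1) g=1 f=6, (5,0) g=1 f=8]
step 4: expand (2,1) (f=6, h=3) → closed; open now [(2,2) g=4 f=6, (3,1) g=2 f=6, (4,1) g=1 f=6, (5,0) g=1 f=8]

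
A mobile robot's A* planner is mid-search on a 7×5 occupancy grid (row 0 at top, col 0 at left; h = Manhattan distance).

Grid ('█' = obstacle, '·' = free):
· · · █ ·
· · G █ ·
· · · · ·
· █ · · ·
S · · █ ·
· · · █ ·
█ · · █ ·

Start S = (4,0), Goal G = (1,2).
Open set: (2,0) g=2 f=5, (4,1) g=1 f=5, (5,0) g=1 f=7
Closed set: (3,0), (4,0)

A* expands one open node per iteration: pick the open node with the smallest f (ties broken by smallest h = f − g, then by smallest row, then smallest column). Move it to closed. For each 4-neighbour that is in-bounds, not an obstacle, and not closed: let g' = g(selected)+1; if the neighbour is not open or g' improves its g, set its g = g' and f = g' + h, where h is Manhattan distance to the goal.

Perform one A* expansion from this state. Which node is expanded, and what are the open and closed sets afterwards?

expanded=(2,0); open=[(1,0) g=3 f=5, (2,1) g=3 f=5, (4,1) g=1 f=5, (5,0) g=1 f=7]; closed=[(2,0), (3,0), (4,0)]

step 1: expand (2,0) (f=5, h=3) → closed; open now [(1,0) g=3 f=5, (2,1) g=3 f=5, (4,1) g=1 f=5, (5,0) g=1 f=7]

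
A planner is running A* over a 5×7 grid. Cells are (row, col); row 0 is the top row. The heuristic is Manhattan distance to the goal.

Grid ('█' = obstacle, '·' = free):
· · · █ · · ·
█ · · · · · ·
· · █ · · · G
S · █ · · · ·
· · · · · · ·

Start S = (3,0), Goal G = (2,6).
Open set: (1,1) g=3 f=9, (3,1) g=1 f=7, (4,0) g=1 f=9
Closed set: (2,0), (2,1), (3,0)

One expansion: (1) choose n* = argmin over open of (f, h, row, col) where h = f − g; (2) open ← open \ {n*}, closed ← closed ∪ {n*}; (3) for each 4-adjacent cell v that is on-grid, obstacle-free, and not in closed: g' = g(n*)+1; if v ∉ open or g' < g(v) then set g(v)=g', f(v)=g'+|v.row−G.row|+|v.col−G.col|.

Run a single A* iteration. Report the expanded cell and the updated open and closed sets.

expanded=(3,1); open=[(1,1) g=3 f=9, (4,0) g=1 f=9, (4,1) g=2 f=9]; closed=[(2,0), (2,1), (3,0), (3,1)]

step 1: expand (3,1) (f=7, h=6) → closed; open now [(1,1) g=3 f=9, (4,0) g=1 f=9, (4,1) g=2 f=9]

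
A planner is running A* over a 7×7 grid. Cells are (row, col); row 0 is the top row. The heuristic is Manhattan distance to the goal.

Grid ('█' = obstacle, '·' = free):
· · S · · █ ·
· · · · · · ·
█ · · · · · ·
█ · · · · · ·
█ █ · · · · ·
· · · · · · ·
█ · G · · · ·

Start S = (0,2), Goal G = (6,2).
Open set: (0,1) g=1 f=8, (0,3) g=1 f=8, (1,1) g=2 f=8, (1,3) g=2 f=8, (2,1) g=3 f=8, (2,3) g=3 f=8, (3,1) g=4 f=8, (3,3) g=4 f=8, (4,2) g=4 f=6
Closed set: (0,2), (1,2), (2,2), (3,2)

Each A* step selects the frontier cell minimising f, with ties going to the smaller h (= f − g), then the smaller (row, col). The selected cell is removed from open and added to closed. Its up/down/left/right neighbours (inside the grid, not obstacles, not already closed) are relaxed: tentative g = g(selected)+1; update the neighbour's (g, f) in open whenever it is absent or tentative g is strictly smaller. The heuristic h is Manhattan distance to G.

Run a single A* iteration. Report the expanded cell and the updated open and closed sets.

step 1: expand (4,2) (f=6, h=2) → closed; open now [(0,1) g=1 f=8, (0,3) g=1 f=8, (1,1) g=2 f=8, (1,3) g=2 f=8, (2,1) g=3 f=8, (2,3) g=3 f=8, (3,1) g=4 f=8, (3,3) g=4 f=8, (4,3) g=5 f=8, (5,2) g=5 f=6]

expanded=(4,2); open=[(0,1) g=1 f=8, (0,3) g=1 f=8, (1,1) g=2 f=8, (1,3) g=2 f=8, (2,1) g=3 f=8, (2,3) g=3 f=8, (3,1) g=4 f=8, (3,3) g=4 f=8, (4,3) g=5 f=8, (5,2) g=5 f=6]; closed=[(0,2), (1,2), (2,2), (3,2), (4,2)]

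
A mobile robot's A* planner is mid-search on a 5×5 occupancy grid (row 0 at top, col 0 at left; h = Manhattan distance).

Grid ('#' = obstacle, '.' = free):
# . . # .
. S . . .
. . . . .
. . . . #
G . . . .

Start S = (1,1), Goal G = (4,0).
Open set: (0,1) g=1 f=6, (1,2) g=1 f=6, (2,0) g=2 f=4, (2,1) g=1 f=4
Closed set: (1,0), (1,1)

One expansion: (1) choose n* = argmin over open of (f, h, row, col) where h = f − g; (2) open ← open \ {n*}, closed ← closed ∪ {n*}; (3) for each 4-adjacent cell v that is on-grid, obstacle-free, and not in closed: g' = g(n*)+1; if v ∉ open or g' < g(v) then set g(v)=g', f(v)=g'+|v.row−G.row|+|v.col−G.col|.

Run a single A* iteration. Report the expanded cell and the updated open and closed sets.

step 1: expand (2,0) (f=4, h=2) → closed; open now [(0,1) g=1 f=6, (1,2) g=1 f=6, (2,1) g=1 f=4, (3,0) g=3 f=4]

expanded=(2,0); open=[(0,1) g=1 f=6, (1,2) g=1 f=6, (2,1) g=1 f=4, (3,0) g=3 f=4]; closed=[(1,0), (1,1), (2,0)]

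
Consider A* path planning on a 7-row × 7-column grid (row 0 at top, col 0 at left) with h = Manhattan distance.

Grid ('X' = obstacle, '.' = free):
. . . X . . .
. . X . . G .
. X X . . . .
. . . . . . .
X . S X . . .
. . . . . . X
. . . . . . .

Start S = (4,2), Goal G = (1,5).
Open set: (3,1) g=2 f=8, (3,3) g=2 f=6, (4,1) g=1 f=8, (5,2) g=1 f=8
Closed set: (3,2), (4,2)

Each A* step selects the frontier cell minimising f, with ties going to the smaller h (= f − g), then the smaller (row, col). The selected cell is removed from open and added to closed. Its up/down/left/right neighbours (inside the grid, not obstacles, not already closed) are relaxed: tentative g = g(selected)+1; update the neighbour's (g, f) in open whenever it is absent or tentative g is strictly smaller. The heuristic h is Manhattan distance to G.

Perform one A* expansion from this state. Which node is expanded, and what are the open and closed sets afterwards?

step 1: expand (3,3) (f=6, h=4) → closed; open now [(2,3) g=3 f=6, (3,1) g=2 f=8, (3,4) g=3 f=6, (4,1) g=1 f=8, (5,2) g=1 f=8]

expanded=(3,3); open=[(2,3) g=3 f=6, (3,1) g=2 f=8, (3,4) g=3 f=6, (4,1) g=1 f=8, (5,2) g=1 f=8]; closed=[(3,2), (3,3), (4,2)]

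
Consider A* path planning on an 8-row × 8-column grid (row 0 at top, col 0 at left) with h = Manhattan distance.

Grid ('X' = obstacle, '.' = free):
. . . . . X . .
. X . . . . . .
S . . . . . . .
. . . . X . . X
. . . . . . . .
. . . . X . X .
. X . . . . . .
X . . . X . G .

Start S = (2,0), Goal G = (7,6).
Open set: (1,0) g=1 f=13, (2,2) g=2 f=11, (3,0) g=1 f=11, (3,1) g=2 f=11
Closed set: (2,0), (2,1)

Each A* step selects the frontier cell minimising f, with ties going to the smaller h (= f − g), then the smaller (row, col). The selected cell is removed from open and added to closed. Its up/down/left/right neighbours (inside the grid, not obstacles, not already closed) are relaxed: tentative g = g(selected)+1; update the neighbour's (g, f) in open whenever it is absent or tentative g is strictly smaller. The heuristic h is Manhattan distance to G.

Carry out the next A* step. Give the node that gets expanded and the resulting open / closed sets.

expanded=(2,2); open=[(1,0) g=1 f=13, (1,2) g=3 f=13, (2,3) g=3 f=11, (3,0) g=1 f=11, (3,1) g=2 f=11, (3,2) g=3 f=11]; closed=[(2,0), (2,1), (2,2)]

step 1: expand (2,2) (f=11, h=9) → closed; open now [(1,0) g=1 f=13, (1,2) g=3 f=13, (2,3) g=3 f=11, (3,0) g=1 f=11, (3,1) g=2 f=11, (3,2) g=3 f=11]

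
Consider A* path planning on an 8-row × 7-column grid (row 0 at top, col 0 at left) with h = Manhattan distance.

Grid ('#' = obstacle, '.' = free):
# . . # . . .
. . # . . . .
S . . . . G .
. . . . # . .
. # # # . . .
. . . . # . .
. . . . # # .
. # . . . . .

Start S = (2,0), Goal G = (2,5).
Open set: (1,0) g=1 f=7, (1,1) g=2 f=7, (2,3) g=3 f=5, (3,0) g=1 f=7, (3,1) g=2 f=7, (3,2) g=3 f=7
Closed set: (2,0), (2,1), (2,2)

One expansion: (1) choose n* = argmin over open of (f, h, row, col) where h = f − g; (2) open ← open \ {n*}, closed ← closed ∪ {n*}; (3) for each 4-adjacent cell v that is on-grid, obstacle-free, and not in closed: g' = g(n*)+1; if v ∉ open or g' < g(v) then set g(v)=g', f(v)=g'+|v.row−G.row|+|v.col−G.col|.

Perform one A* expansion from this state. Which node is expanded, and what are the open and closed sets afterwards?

expanded=(2,3); open=[(1,0) g=1 f=7, (1,1) g=2 f=7, (1,3) g=4 f=7, (2,4) g=4 f=5, (3,0) g=1 f=7, (3,1) g=2 f=7, (3,2) g=3 f=7, (3,3) g=4 f=7]; closed=[(2,0), (2,1), (2,2), (2,3)]

step 1: expand (2,3) (f=5, h=2) → closed; open now [(1,0) g=1 f=7, (1,1) g=2 f=7, (1,3) g=4 f=7, (2,4) g=4 f=5, (3,0) g=1 f=7, (3,1) g=2 f=7, (3,2) g=3 f=7, (3,3) g=4 f=7]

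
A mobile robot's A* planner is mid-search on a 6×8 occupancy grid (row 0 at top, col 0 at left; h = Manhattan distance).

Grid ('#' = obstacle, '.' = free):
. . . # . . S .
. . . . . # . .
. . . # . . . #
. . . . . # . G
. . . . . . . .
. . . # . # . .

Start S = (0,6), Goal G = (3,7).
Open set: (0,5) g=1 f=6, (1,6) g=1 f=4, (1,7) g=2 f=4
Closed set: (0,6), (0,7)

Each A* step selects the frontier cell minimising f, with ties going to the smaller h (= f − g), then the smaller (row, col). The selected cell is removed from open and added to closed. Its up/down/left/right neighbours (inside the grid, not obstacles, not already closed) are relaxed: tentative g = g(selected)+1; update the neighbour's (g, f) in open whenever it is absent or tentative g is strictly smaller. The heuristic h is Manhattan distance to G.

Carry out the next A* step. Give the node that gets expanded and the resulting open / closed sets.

step 1: expand (1,7) (f=4, h=2) → closed; open now [(0,5) g=1 f=6, (1,6) g=1 f=4]

expanded=(1,7); open=[(0,5) g=1 f=6, (1,6) g=1 f=4]; closed=[(0,6), (0,7), (1,7)]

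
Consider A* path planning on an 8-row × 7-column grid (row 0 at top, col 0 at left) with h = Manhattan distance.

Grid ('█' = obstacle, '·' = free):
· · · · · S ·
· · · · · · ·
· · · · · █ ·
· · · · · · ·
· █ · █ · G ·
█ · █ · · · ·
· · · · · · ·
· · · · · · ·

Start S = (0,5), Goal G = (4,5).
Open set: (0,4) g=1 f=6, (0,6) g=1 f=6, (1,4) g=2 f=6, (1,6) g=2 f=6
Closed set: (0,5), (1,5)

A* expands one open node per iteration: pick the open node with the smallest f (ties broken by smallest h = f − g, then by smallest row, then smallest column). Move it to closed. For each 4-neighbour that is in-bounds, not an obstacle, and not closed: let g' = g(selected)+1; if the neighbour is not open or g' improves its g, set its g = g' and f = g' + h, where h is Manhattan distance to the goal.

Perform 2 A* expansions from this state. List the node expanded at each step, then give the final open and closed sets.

order=[(1,4) → (2,4)]; open=[(0,4) g=1 f=6, (0,6) g=1 f=6, (1,3) g=3 f=8, (1,6) g=2 f=6, (2,3) g=4 f=8, (3,4) g=4 f=6]; closed=[(0,5), (1,4), (1,5), (2,4)]

step 1: expand (1,4) (f=6, h=4) → closed; open now [(0,4) g=1 f=6, (0,6) g=1 f=6, (1,3) g=3 f=8, (1,6) g=2 f=6, (2,4) g=3 f=6]
step 2: expand (2,4) (f=6, h=3) → closed; open now [(0,4) g=1 f=6, (0,6) g=1 f=6, (1,3) g=3 f=8, (1,6) g=2 f=6, (2,3) g=4 f=8, (3,4) g=4 f=6]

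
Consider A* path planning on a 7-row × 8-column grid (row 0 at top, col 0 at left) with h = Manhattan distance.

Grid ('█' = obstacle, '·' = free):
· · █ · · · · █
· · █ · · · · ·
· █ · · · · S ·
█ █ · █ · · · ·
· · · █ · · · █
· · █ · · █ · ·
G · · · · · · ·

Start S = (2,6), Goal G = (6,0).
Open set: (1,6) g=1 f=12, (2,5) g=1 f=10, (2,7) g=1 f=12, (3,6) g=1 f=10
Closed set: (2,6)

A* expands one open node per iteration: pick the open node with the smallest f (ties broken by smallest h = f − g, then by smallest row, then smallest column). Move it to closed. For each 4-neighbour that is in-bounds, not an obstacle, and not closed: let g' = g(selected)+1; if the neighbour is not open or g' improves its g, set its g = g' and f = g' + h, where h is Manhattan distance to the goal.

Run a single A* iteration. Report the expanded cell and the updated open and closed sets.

expanded=(2,5); open=[(1,5) g=2 f=12, (1,6) g=1 f=12, (2,4) g=2 f=10, (2,7) g=1 f=12, (3,5) g=2 f=10, (3,6) g=1 f=10]; closed=[(2,5), (2,6)]

step 1: expand (2,5) (f=10, h=9) → closed; open now [(1,5) g=2 f=12, (1,6) g=1 f=12, (2,4) g=2 f=10, (2,7) g=1 f=12, (3,5) g=2 f=10, (3,6) g=1 f=10]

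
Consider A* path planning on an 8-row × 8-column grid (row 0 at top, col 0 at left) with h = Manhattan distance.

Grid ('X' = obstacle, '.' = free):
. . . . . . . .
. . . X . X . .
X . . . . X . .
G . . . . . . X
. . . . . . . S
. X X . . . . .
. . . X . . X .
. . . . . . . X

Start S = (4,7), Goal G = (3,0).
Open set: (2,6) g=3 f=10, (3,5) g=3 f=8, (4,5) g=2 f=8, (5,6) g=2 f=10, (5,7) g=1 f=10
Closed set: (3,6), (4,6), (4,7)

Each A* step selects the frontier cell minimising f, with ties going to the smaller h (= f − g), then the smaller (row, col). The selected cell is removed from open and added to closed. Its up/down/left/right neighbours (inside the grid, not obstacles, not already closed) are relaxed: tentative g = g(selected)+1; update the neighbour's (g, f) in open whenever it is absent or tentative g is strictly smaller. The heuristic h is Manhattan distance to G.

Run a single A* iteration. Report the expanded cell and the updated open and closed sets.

expanded=(3,5); open=[(2,6) g=3 f=10, (3,4) g=4 f=8, (4,5) g=2 f=8, (5,6) g=2 f=10, (5,7) g=1 f=10]; closed=[(3,5), (3,6), (4,6), (4,7)]

step 1: expand (3,5) (f=8, h=5) → closed; open now [(2,6) g=3 f=10, (3,4) g=4 f=8, (4,5) g=2 f=8, (5,6) g=2 f=10, (5,7) g=1 f=10]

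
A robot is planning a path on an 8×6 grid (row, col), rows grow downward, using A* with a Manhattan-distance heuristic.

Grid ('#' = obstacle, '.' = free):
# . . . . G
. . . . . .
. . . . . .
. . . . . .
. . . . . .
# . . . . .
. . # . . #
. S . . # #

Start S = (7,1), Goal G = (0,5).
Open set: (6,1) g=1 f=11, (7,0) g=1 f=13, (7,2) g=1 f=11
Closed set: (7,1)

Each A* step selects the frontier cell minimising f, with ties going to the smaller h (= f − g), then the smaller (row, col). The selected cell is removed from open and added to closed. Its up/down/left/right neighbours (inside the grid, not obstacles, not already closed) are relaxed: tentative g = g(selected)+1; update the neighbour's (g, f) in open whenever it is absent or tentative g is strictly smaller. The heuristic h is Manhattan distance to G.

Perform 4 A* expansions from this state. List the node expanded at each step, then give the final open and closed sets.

order=[(6,1) → (5,1) → (4,1) → (3,1)]; open=[(2,1) g=5 f=11, (3,0) g=5 f=13, (3,2) g=5 f=11, (4,0) g=4 f=13, (4,2) g=4 f=11, (5,2) g=3 f=11, (6,0) g=2 f=13, (7,0) g=1 f=13, (7,2) g=1 f=11]; closed=[(3,1), (4,1), (5,1), (6,1), (7,1)]

step 1: expand (6,1) (f=11, h=10) → closed; open now [(5,1) g=2 f=11, (6,0) g=2 f=13, (7,0) g=1 f=13, (7,2) g=1 f=11]
step 2: expand (5,1) (f=11, h=9) → closed; open now [(4,1) g=3 f=11, (5,2) g=3 f=11, (6,0) g=2 f=13, (7,0) g=1 f=13, (7,2) g=1 f=11]
step 3: expand (4,1) (f=11, h=8) → closed; open now [(3,1) g=4 f=11, (4,0) g=4 f=13, (4,2) g=4 f=11, (5,2) g=3 f=11, (6,0) g=2 f=13, (7,0) g=1 f=13, (7,2) g=1 f=11]
step 4: expand (3,1) (f=11, h=7) → closed; open now [(2,1) g=5 f=11, (3,0) g=5 f=13, (3,2) g=5 f=11, (4,0) g=4 f=13, (4,2) g=4 f=11, (5,2) g=3 f=11, (6,0) g=2 f=13, (7,0) g=1 f=13, (7,2) g=1 f=11]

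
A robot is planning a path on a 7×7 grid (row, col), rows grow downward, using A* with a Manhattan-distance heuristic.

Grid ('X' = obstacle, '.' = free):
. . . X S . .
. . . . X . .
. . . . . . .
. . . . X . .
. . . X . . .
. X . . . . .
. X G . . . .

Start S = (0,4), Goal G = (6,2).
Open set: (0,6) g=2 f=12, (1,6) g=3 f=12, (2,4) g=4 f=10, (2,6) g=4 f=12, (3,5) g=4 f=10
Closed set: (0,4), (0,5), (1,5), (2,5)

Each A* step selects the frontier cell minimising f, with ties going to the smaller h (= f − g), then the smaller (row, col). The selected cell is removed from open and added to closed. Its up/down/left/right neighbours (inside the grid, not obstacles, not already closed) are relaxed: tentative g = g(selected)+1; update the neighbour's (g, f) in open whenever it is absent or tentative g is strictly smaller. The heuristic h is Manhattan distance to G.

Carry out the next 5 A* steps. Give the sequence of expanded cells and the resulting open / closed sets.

order=[(2,4) → (2,3) → (2,2) → (3,2) → (4,2)]; open=[(0,6) g=2 f=12, (1,2) g=7 f=12, (1,3) g=6 f=12, (1,6) g=3 f=12, (2,1) g=7 f=12, (2,6) g=4 f=12, (3,1) g=8 f=12, (3,3) g=6 f=10, (3,5) g=4 f=10, (4,1) g=9 f=12, (5,2) g=9 f=10]; closed=[(0,4), (0,5), (1,5), (2,2), (2,3), (2,4), (2,5), (3,2), (4,2)]

step 1: expand (2,4) (f=10, h=6) → closed; open now [(0,6) g=2 f=12, (1,6) g=3 f=12, (2,3) g=5 f=10, (2,6) g=4 f=12, (3,5) g=4 f=10]
step 2: expand (2,3) (f=10, h=5) → closed; open now [(0,6) g=2 f=12, (1,3) g=6 f=12, (1,6) g=3 f=12, (2,2) g=6 f=10, (2,6) g=4 f=12, (3,3) g=6 f=10, (3,5) g=4 f=10]
step 3: expand (2,2) (f=10, h=4) → closed; open now [(0,6) g=2 f=12, (1,2) g=7 f=12, (1,3) g=6 f=12, (1,6) g=3 f=12, (2,1) g=7 f=12, (2,6) g=4 f=12, (3,2) g=7 f=10, (3,3) g=6 f=10, (3,5) g=4 f=10]
step 4: expand (3,2) (f=10, h=3) → closed; open now [(0,6) g=2 f=12, (1,2) g=7 f=12, (1,3) g=6 f=12, (1,6) g=3 f=12, (2,1) g=7 f=12, (2,6) g=4 f=12, (3,1) g=8 f=12, (3,3) g=6 f=10, (3,5) g=4 f=10, (4,2) g=8 f=10]
step 5: expand (4,2) (f=10, h=2) → closed; open now [(0,6) g=2 f=12, (1,2) g=7 f=12, (1,3) g=6 f=12, (1,6) g=3 f=12, (2,1) g=7 f=12, (2,6) g=4 f=12, (3,1) g=8 f=12, (3,3) g=6 f=10, (3,5) g=4 f=10, (4,1) g=9 f=12, (5,2) g=9 f=10]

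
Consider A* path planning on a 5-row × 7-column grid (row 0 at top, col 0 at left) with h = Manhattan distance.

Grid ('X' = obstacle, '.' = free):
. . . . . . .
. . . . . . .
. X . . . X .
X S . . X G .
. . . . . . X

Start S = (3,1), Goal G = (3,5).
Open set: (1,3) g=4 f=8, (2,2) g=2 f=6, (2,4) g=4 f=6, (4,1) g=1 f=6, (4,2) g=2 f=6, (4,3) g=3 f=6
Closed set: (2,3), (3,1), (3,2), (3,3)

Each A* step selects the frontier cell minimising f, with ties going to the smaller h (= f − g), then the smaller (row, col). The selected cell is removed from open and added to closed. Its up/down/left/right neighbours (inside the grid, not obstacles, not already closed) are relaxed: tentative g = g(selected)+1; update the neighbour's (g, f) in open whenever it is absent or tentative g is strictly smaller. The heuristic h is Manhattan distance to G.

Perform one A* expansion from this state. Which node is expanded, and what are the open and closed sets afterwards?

expanded=(2,4); open=[(1,3) g=4 f=8, (1,4) g=5 f=8, (2,2) g=2 f=6, (4,1) g=1 f=6, (4,2) g=2 f=6, (4,3) g=3 f=6]; closed=[(2,3), (2,4), (3,1), (3,2), (3,3)]

step 1: expand (2,4) (f=6, h=2) → closed; open now [(1,3) g=4 f=8, (1,4) g=5 f=8, (2,2) g=2 f=6, (4,1) g=1 f=6, (4,2) g=2 f=6, (4,3) g=3 f=6]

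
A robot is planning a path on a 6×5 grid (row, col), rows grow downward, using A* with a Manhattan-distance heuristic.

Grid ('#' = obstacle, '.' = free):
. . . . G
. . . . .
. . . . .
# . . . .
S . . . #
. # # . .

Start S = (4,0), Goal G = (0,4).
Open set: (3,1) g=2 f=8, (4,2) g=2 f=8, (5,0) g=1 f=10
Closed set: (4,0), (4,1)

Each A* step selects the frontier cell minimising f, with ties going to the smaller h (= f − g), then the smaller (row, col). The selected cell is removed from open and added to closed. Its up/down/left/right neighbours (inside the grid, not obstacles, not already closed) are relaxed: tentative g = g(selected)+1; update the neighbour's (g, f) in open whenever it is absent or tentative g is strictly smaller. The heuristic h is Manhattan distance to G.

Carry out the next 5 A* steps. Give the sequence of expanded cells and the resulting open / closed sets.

order=[(3,1) → (2,1) → (1,1) → (0,1) → (0,2)]; open=[(0,0) g=6 f=10, (0,3) g=7 f=8, (1,0) g=5 f=10, (1,2) g=5 f=8, (2,0) g=4 f=10, (2,2) g=4 f=8, (3,2) g=3 f=8, (4,2) g=2 f=8, (5,0) g=1 f=10]; closed=[(0,1), (0,2), (1,1), (2,1), (3,1), (4,0), (4,1)]

step 1: expand (3,1) (f=8, h=6) → closed; open now [(2,1) g=3 f=8, (3,2) g=3 f=8, (4,2) g=2 f=8, (5,0) g=1 f=10]
step 2: expand (2,1) (f=8, h=5) → closed; open now [(1,1) g=4 f=8, (2,0) g=4 f=10, (2,2) g=4 f=8, (3,2) g=3 f=8, (4,2) g=2 f=8, (5,0) g=1 f=10]
step 3: expand (1,1) (f=8, h=4) → closed; open now [(0,1) g=5 f=8, (1,0) g=5 f=10, (1,2) g=5 f=8, (2,0) g=4 f=10, (2,2) g=4 f=8, (3,2) g=3 f=8, (4,2) g=2 f=8, (5,0) g=1 f=10]
step 4: expand (0,1) (f=8, h=3) → closed; open now [(0,0) g=6 f=10, (0,2) g=6 f=8, (1,0) g=5 f=10, (1,2) g=5 f=8, (2,0) g=4 f=10, (2,2) g=4 f=8, (3,2) g=3 f=8, (4,2) g=2 f=8, (5,0) g=1 f=10]
step 5: expand (0,2) (f=8, h=2) → closed; open now [(0,0) g=6 f=10, (0,3) g=7 f=8, (1,0) g=5 f=10, (1,2) g=5 f=8, (2,0) g=4 f=10, (2,2) g=4 f=8, (3,2) g=3 f=8, (4,2) g=2 f=8, (5,0) g=1 f=10]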